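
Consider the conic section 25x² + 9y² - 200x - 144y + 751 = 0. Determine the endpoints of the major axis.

(4, 3) and (4, 13)

25(x² - 8x) + 9(y² - 16y) = -751
Complete the square: 25(x - 4)² + 9(y - 8)² = -751 + 400 + 576 = 225
Divide through by 225 to get (x - 4)²/9 + (y - 8)²/25 = 1.
Ellipse, center (4, 8), major axis vertical; a² = 25, b² = 9.
a = 5. Vertices at (h, k ± a).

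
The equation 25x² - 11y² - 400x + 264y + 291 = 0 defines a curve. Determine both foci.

(8, 6) and (8, 18)

Group the x- and y-terms: 25(x² - 16x) -11(y² - 24y) = -291
Completing the square gives 25(x - 8)² -11(y - 12)² = -291 + 1600 - 1584 = -275.
Dividing both sides by -275: (y - 12)²/25 - (x - 8)²/11 = 1
Hyperbola, center (8, 12), transverse axis vertical; a² = 25, b² = 11.
c² = a² + b² = 25 + 11 = 36, so c = 6.
Foci lie on the vertical axis through the center: (h, k ± c).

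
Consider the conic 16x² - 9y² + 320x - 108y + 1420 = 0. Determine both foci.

16(x² + 20x) -9(y² + 12y) = -1420
Complete the square: 16(x + 10)² -9(y + 6)² = -1420 + 1600 - 324 = -144
Divide through by -144 to get (y + 6)²/16 - (x + 10)²/9 = 1.
Hyperbola, center (-10, -6), transverse axis vertical; a² = 16, b² = 9.
c² = a² + b² = 16 + 9 = 25, so c = 5.
Foci lie on the vertical axis through the center: (h, k ± c).

(-10, -11) and (-10, -1)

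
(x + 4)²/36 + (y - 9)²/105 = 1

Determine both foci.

(-4, 9 - √69) and (-4, 9 + √69)

Center (-4, 9). The larger denominator 105 sits under the y-term, so the major axis is vertical; a² = 105, b² = 36.
c² = a² - b² = 105 - 36 = 69, so c = √69.
Foci lie on the vertical axis through the center: (h, k ± c).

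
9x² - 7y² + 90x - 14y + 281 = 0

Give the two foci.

(-5, -5) and (-5, 3)

Collect terms: 9(x² + 10x) -7(y² + 2y) = -281
9(x + 5)² -7(y + 1)² = -281 + 225 - 7 = -63
Divide by -63: (y + 1)²/9 - (x + 5)²/7 = 1
Hyperbola, center (-5, -1), transverse axis vertical; a² = 9, b² = 7.
c² = a² + b² = 9 + 7 = 16, so c = 4.
Foci lie on the vertical axis through the center: (h, k ± c).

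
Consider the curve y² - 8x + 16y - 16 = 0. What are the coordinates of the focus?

Only y is squared. Complete the square in y: (y + 8)² = 8(x + 10).
Vertex (-10, -8); 4p = 8 so p = 2. Opens right.
Focus is p units from the vertex along the axis: (h + p, k).

(-8, -8)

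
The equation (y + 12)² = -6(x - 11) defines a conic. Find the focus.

(19/2, -12)

Vertex (11, -12); 4p = -6 so p = -3/2. Opens left.
Focus is p units from the vertex along the axis: (h + p, k).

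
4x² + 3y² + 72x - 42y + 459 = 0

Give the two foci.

4(x² + 18x) + 3(y² - 14y) = -459
4(x + 9)² + 3(y - 7)² = -459 + 324 + 147 = 12
Divide through by 12 to get (x + 9)²/3 + (y - 7)²/4 = 1.
Ellipse, center (-9, 7), major axis vertical; a² = 4, b² = 3.
c² = a² - b² = 4 - 3 = 1, so c = 1.
Foci lie on the vertical axis through the center: (h, k ± c).

(-9, 6) and (-9, 8)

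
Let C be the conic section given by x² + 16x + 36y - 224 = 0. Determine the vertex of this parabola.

Only x is squared. Complete the square in x: (x + 8)² = -36(y - 8).
Vertex (-8, 8); 4p = -36 so p = -9. Opens down.

(-8, 8)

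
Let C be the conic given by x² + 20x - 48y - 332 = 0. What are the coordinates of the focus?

(-10, 3)

Only x is squared. Complete the square in x: (x + 10)² = 48(y + 9).
Vertex (-10, -9); 4p = 48 so p = 12. Opens up.
Focus is p units from the vertex along the axis: (h, k + p).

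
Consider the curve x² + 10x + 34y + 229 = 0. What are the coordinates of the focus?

Only x is squared. Complete the square in x: (x + 5)² = -34(y + 6).
Vertex (-5, -6); 4p = -34 so p = -17/2. Opens down.
Focus is p units from the vertex along the axis: (h, k + p).

(-5, -29/2)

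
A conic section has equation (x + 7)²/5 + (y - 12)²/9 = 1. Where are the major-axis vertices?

Center (-7, 12). The larger denominator 9 sits under the y-term, so the major axis is vertical; a² = 9, b² = 5.
a = 3. Vertices at (h, k ± a).

(-7, 9) and (-7, 15)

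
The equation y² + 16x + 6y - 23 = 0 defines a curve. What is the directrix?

x = 6

Only y is squared. Complete the square in y: (y + 3)² = -16(x - 2).
Vertex (2, -3); 4p = -16 so p = -4. Opens left.
Directrix is the vertical line x = h − p = 2 − (-4) = 6.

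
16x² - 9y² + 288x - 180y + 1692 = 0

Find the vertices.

Rearranging, 16(x² + 18x) -9(y² + 20y) = -1692.
16(x + 9)² -9(y + 10)² = -1692 + 1296 - 900 = -1296
Dividing both sides by -1296: (y + 10)²/144 - (x + 9)²/81 = 1
Hyperbola, center (-9, -10), transverse axis vertical; a² = 144, b² = 81.
a = 12. Vertices at (h, k ± a).

(-9, -22) and (-9, 2)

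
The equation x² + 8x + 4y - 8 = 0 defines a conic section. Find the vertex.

Only x is squared. Complete the square in x: (x + 4)² = -4(y - 6).
Vertex (-4, 6); 4p = -4 so p = -1. Opens down.

(-4, 6)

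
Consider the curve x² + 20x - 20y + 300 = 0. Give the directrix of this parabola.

y = 5

Only x is squared. Complete the square in x: (x + 10)² = 20(y - 10).
Vertex (-10, 10); 4p = 20 so p = 5. Opens up.
Directrix is the horizontal line y = k − p = 10 − (5) = 5.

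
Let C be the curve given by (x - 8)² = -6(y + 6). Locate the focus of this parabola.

Vertex (8, -6); 4p = -6 so p = -3/2. Opens down.
Focus is p units from the vertex along the axis: (h, k + p).

(8, -15/2)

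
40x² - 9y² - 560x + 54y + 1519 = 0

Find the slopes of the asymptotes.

2√10/3 and -2√10/3

40(x² - 14x) -9(y² - 6y) = -1519
Completing the square gives 40(x - 7)² -9(y - 3)² = -1519 + 1960 - 81 = 360.
Divide by 360: (x - 7)²/9 - (y - 3)²/40 = 1
Hyperbola, center (7, 3), transverse axis horizontal; a² = 9, b² = 40.
For a horizontal hyperbola the asymptotes have slope ±b/a.
Here that is ±2√10/3.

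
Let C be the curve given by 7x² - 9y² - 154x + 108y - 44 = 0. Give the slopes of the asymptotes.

√7/3 and -√7/3

Group: 7(x² - 22x) -9(y² - 12y) = 44
Complete the square in x and y: 7(x - 11)² -9(y - 6)² = 44 + 847 - 324 = 567
Dividing both sides by 567: (x - 11)²/81 - (y - 6)²/63 = 1
Hyperbola, center (11, 6), transverse axis horizontal; a² = 81, b² = 63.
For a horizontal hyperbola the asymptotes have slope ±b/a.
Here that is ±3√7/9 = ±√7/3.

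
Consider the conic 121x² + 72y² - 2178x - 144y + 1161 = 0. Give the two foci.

(9, -6) and (9, 8)

Collect terms: 121(x² - 18x) + 72(y² - 2y) = -1161
Completing the square gives 121(x - 9)² + 72(y - 1)² = -1161 + 9801 + 72 = 8712.
Divide through by 8712 to get (x - 9)²/72 + (y - 1)²/121 = 1.
Ellipse, center (9, 1), major axis vertical; a² = 121, b² = 72.
c² = a² - b² = 121 - 72 = 49, so c = 7.
Foci lie on the vertical axis through the center: (h, k ± c).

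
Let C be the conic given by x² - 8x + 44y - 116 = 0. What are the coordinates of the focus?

Only x is squared. Complete the square in x: (x - 4)² = -44(y - 3).
Vertex (4, 3); 4p = -44 so p = -11. Opens down.
Focus is p units from the vertex along the axis: (h, k + p).

(4, -8)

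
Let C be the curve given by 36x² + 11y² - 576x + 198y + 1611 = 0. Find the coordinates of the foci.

(8, -19) and (8, 1)

Rearranging, 36(x² - 16x) + 11(y² + 18y) = -1611.
Complete the square in x and y: 36(x - 8)² + 11(y + 9)² = -1611 + 2304 + 891 = 1584
Divide by 1584: (x - 8)²/44 + (y + 9)²/144 = 1
Ellipse, center (8, -9), major axis vertical; a² = 144, b² = 44.
c² = a² - b² = 144 - 44 = 100, so c = 10.
Foci lie on the vertical axis through the center: (h, k ± c).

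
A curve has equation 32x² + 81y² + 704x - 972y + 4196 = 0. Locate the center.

(-11, 6)

32(x² + 22x) + 81(y² - 12y) = -4196
32(x + 11)² + 81(y - 6)² = -4196 + 3872 + 2916 = 2592
Divide through by 2592 to get (x + 11)²/81 + (y - 6)²/32 = 1.
Ellipse with center (-11, 6).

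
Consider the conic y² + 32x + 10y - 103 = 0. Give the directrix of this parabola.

Only y is squared. Complete the square in y: (y + 5)² = -32(x - 4).
Vertex (4, -5); 4p = -32 so p = -8. Opens left.
Directrix is the vertical line x = h − p = 4 − (-8) = 12.

x = 12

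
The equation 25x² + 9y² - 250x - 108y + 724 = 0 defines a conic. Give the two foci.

(5, 2) and (5, 10)

Collect terms: 25(x² - 10x) + 9(y² - 12y) = -724
Completing the square gives 25(x - 5)² + 9(y - 6)² = -724 + 625 + 324 = 225.
Dividing both sides by 225: (x - 5)²/9 + (y - 6)²/25 = 1
Ellipse, center (5, 6), major axis vertical; a² = 25, b² = 9.
c² = a² - b² = 25 - 9 = 16, so c = 4.
Foci lie on the vertical axis through the center: (h, k ± c).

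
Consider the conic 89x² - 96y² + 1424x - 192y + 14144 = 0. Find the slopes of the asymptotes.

√534/24 and -√534/24

Rearranging, 89(x² + 16x) -96(y² + 2y) = -14144.
Complete the square in x and y: 89(x + 8)² -96(y + 1)² = -14144 + 5696 - 96 = -8544
Divide by -8544: (y + 1)²/89 - (x + 8)²/96 = 1
Hyperbola, center (-8, -1), transverse axis vertical; a² = 89, b² = 96.
For a vertical hyperbola the asymptotes have slope ±a/b.
Here that is ±√89/4√6 = ±√534/24.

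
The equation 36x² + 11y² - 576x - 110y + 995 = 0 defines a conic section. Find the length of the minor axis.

Group the x- and y-terms: 36(x² - 16x) + 11(y² - 10y) = -995
Complete the square in x and y: 36(x - 8)² + 11(y - 5)² = -995 + 2304 + 275 = 1584
Divide by 1584: (x - 8)²/44 + (y - 5)²/144 = 1
Ellipse, center (8, 5), major axis vertical; a² = 144, b² = 44.
b² = 44 so b = 2√11; the minor axis has length 2b = 4√11.

4√11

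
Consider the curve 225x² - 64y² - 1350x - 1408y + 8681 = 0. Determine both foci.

225(x² - 6x) -64(y² + 22y) = -8681
Complete the square in x and y: 225(x - 3)² -64(y + 11)² = -8681 + 2025 - 7744 = -14400
Dividing both sides by -14400: (y + 11)²/225 - (x - 3)²/64 = 1
Hyperbola, center (3, -11), transverse axis vertical; a² = 225, b² = 64.
c² = a² + b² = 225 + 64 = 289, so c = 17.
Foci lie on the vertical axis through the center: (h, k ± c).

(3, -28) and (3, 6)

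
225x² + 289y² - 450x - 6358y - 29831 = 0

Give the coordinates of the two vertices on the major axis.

(-16, 11) and (18, 11)

Group: 225(x² - 2x) + 289(y² - 22y) = 29831
Complete the square in x and y: 225(x - 1)² + 289(y - 11)² = 29831 + 225 + 34969 = 65025
Divide through by 65025 to get (x - 1)²/289 + (y - 11)²/225 = 1.
Ellipse, center (1, 11), major axis horizontal; a² = 289, b² = 225.
a = 17. Vertices at (h ± a, k).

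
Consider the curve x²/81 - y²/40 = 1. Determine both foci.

Center (0, 0). The positive term is the x-term, so the transverse axis is horizontal; a² = 81, b² = 40.
c² = a² + b² = 81 + 40 = 121, so c = 11.
Foci lie on the horizontal axis through the center: (h ± c, k).

(-11, 0) and (11, 0)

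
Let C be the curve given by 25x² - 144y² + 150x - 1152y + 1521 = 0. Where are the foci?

(-3, -17) and (-3, 9)

Collect terms: 25(x² + 6x) -144(y² + 8y) = -1521
Complete the square in x and y: 25(x + 3)² -144(y + 4)² = -1521 + 225 - 2304 = -3600
Divide by -3600: (y + 4)²/25 - (x + 3)²/144 = 1
Hyperbola, center (-3, -4), transverse axis vertical; a² = 25, b² = 144.
c² = a² + b² = 25 + 144 = 169, so c = 13.
Foci lie on the vertical axis through the center: (h, k ± c).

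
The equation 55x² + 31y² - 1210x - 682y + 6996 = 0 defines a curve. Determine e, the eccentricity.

Collect terms: 55(x² - 22x) + 31(y² - 22y) = -6996
Complete the square: 55(x - 11)² + 31(y - 11)² = -6996 + 6655 + 3751 = 3410
Divide through by 3410 to get (x - 11)²/62 + (y - 11)²/110 = 1.
Ellipse, center (11, 11), major axis vertical; a² = 110, b² = 62.
c² = a² - b² = 48, so c = 4√3.
e = c/a = 4√3/√110 = 2√330/55.

e = 2√330/55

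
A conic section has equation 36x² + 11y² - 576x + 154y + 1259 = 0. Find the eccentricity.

Collect terms: 36(x² - 16x) + 11(y² + 14y) = -1259
Complete the square in x and y: 36(x - 8)² + 11(y + 7)² = -1259 + 2304 + 539 = 1584
Divide through by 1584 to get (x - 8)²/44 + (y + 7)²/144 = 1.
Ellipse, center (8, -7), major axis vertical; a² = 144, b² = 44.
c² = a² - b² = 100, so c = 10.
e = c/a = 10/12 = 5/6.

e = 5/6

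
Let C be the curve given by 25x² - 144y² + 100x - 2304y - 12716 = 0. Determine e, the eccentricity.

Rearranging, 25(x² + 4x) -144(y² + 16y) = 12716.
25(x + 2)² -144(y + 8)² = 12716 + 100 - 9216 = 3600
Divide through by 3600 to get (x + 2)²/144 - (y + 8)²/25 = 1.
Hyperbola, center (-2, -8), transverse axis horizontal; a² = 144, b² = 25.
c² = a² + b² = 169, so c = 13.
e = c/a = 13/12.

e = 13/12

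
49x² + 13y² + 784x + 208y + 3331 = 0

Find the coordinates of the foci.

Rearranging, 49(x² + 16x) + 13(y² + 16y) = -3331.
Complete the square: 49(x + 8)² + 13(y + 8)² = -3331 + 3136 + 832 = 637
Divide by 637: (x + 8)²/13 + (y + 8)²/49 = 1
Ellipse, center (-8, -8), major axis vertical; a² = 49, b² = 13.
c² = a² - b² = 49 - 13 = 36, so c = 6.
Foci lie on the vertical axis through the center: (h, k ± c).

(-8, -14) and (-8, -2)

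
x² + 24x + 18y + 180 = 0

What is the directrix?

Only x is squared. Complete the square in x: (x + 12)² = -18(y + 2).
Vertex (-12, -2); 4p = -18 so p = -9/2. Opens down.
Directrix is the horizontal line y = k − p = -2 − (-9/2) = 5/2.

y = 5/2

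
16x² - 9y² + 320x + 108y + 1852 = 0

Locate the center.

Collect terms: 16(x² + 20x) -9(y² - 12y) = -1852
16(x + 10)² -9(y - 6)² = -1852 + 1600 - 324 = -576
Divide by -576: (y - 6)²/64 - (x + 10)²/36 = 1
Hyperbola with center (-10, 6).

(-10, 6)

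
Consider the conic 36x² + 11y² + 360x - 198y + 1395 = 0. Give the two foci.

Group: 36(x² + 10x) + 11(y² - 18y) = -1395
Completing the square gives 36(x + 5)² + 11(y - 9)² = -1395 + 900 + 891 = 396.
Divide by 396: (x + 5)²/11 + (y - 9)²/36 = 1
Ellipse, center (-5, 9), major axis vertical; a² = 36, b² = 11.
c² = a² - b² = 36 - 11 = 25, so c = 5.
Foci lie on the vertical axis through the center: (h, k ± c).

(-5, 4) and (-5, 14)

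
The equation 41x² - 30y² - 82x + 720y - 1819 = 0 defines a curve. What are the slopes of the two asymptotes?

√1230/30 and -√1230/30

Group: 41(x² - 2x) -30(y² - 24y) = 1819
41(x - 1)² -30(y - 12)² = 1819 + 41 - 4320 = -2460
Divide by -2460: (y - 12)²/82 - (x - 1)²/60 = 1
Hyperbola, center (1, 12), transverse axis vertical; a² = 82, b² = 60.
For a vertical hyperbola the asymptotes have slope ±a/b.
Here that is ±√82/2√15 = ±√1230/30.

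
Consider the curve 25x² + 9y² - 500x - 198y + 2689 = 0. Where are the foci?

Group the x- and y-terms: 25(x² - 20x) + 9(y² - 22y) = -2689
Complete the square: 25(x - 10)² + 9(y - 11)² = -2689 + 2500 + 1089 = 900
Divide through by 900 to get (x - 10)²/36 + (y - 11)²/100 = 1.
Ellipse, center (10, 11), major axis vertical; a² = 100, b² = 36.
c² = a² - b² = 100 - 36 = 64, so c = 8.
Foci lie on the vertical axis through the center: (h, k ± c).

(10, 3) and (10, 19)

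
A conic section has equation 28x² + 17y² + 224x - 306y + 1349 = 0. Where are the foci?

(-4, 9 - √11) and (-4, 9 + √11)

Group: 28(x² + 8x) + 17(y² - 18y) = -1349
28(x + 4)² + 17(y - 9)² = -1349 + 448 + 1377 = 476
Divide through by 476 to get (x + 4)²/17 + (y - 9)²/28 = 1.
Ellipse, center (-4, 9), major axis vertical; a² = 28, b² = 17.
c² = a² - b² = 28 - 17 = 11, so c = √11.
Foci lie on the vertical axis through the center: (h, k ± c).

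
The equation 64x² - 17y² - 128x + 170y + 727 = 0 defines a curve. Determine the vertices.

Group: 64(x² - 2x) -17(y² - 10y) = -727
Complete the square in x and y: 64(x - 1)² -17(y - 5)² = -727 + 64 - 425 = -1088
Dividing both sides by -1088: (y - 5)²/64 - (x - 1)²/17 = 1
Hyperbola, center (1, 5), transverse axis vertical; a² = 64, b² = 17.
a = 8. Vertices at (h, k ± a).

(1, -3) and (1, 13)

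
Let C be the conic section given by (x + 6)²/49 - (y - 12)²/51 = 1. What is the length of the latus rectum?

Center (-6, 12). The positive term is the x-term, so the transverse axis is horizontal; a² = 49, b² = 51.
Latus rectum length = 2b²/a = 2·51/7 = 102/7.

102/7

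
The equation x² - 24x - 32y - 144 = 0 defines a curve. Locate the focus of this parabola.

(12, -1)

Only x is squared. Complete the square in x: (x - 12)² = 32(y + 9).
Vertex (12, -9); 4p = 32 so p = 8. Opens up.
Focus is p units from the vertex along the axis: (h, k + p).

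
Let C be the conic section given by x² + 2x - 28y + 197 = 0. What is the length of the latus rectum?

Only x is squared. Complete the square in x: (x + 1)² = 28(y - 7).
Vertex (-1, 7); 4p = 28 so p = 7. Opens up.
Latus rectum length = |4p| = 28.

28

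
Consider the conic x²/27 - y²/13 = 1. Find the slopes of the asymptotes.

√39/9 and -√39/9

Center (0, 0). The positive term is the x-term, so the transverse axis is horizontal; a² = 27, b² = 13.
For a horizontal hyperbola the asymptotes have slope ±b/a.
Here that is ±√13/3√3 = ±√39/9.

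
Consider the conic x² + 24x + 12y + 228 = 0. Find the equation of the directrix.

Only x is squared. Complete the square in x: (x + 12)² = -12(y + 7).
Vertex (-12, -7); 4p = -12 so p = -3. Opens down.
Directrix is the horizontal line y = k − p = -7 − (-3) = -4.

y = -4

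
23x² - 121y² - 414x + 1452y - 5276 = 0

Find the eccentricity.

Collect terms: 23(x² - 18x) -121(y² - 12y) = 5276
Complete the square: 23(x - 9)² -121(y - 6)² = 5276 + 1863 - 4356 = 2783
Divide by 2783: (x - 9)²/121 - (y - 6)²/23 = 1
Hyperbola, center (9, 6), transverse axis horizontal; a² = 121, b² = 23.
c² = a² + b² = 144, so c = 12.
e = c/a = 12/11.

e = 12/11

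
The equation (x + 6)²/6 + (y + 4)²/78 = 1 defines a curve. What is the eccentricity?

Center (-6, -4). The larger denominator 78 sits under the y-term, so the major axis is vertical; a² = 78, b² = 6.
c² = a² - b² = 72, so c = 6√2.
e = c/a = 6√2/√78 = 2√39/13.

e = 2√39/13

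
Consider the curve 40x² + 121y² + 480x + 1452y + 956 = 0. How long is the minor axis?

4√10

Collect terms: 40(x² + 12x) + 121(y² + 12y) = -956
Completing the square gives 40(x + 6)² + 121(y + 6)² = -956 + 1440 + 4356 = 4840.
Divide by 4840: (x + 6)²/121 + (y + 6)²/40 = 1
Ellipse, center (-6, -6), major axis horizontal; a² = 121, b² = 40.
b² = 40 so b = 2√10; the minor axis has length 2b = 4√10.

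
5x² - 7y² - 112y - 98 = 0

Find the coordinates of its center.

(0, -8)

Group: 5x² -7(y² + 16y) = 98
Complete the square in x and y: 5x² -7(y + 8)² = 98 + 0 - 448 = -350
Divide through by -350 to get (y + 8)²/50 - x²/70 = 1.
Hyperbola with center (0, -8).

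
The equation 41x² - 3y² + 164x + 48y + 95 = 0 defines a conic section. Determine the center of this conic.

Collect terms: 41(x² + 4x) -3(y² - 16y) = -95
Completing the square gives 41(x + 2)² -3(y - 8)² = -95 + 164 - 192 = -123.
Divide through by -123 to get (y - 8)²/41 - (x + 2)²/3 = 1.
Hyperbola with center (-2, 8).

(-2, 8)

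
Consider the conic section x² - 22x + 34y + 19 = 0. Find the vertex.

Only x is squared. Complete the square in x: (x - 11)² = -34(y - 3).
Vertex (11, 3); 4p = -34 so p = -17/2. Opens down.

(11, 3)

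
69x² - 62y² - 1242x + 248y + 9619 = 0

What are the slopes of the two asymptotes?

Rearranging, 69(x² - 18x) -62(y² - 4y) = -9619.
Completing the square gives 69(x - 9)² -62(y - 2)² = -9619 + 5589 - 248 = -4278.
Dividing both sides by -4278: (y - 2)²/69 - (x - 9)²/62 = 1
Hyperbola, center (9, 2), transverse axis vertical; a² = 69, b² = 62.
For a vertical hyperbola the asymptotes have slope ±a/b.
Here that is ±√69/√62 = ±√4278/62.

√4278/62 and -√4278/62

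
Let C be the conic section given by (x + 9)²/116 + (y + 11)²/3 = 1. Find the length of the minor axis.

2√3

Center (-9, -11). The larger denominator 116 sits under the x-term, so the major axis is horizontal; a² = 116, b² = 3.
b² = 3 so b = √3; the minor axis has length 2b = 2√3.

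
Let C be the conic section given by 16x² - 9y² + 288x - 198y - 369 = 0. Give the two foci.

Collect terms: 16(x² + 18x) -9(y² + 22y) = 369
Complete the square in x and y: 16(x + 9)² -9(y + 11)² = 369 + 1296 - 1089 = 576
Divide by 576: (x + 9)²/36 - (y + 11)²/64 = 1
Hyperbola, center (-9, -11), transverse axis horizontal; a² = 36, b² = 64.
c² = a² + b² = 36 + 64 = 100, so c = 10.
Foci lie on the horizontal axis through the center: (h ± c, k).

(-19, -11) and (1, -11)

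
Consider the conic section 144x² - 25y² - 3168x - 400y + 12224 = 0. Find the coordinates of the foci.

(-2, -8) and (24, -8)

144(x² - 22x) -25(y² + 16y) = -12224
Complete the square: 144(x - 11)² -25(y + 8)² = -12224 + 17424 - 1600 = 3600
Divide through by 3600 to get (x - 11)²/25 - (y + 8)²/144 = 1.
Hyperbola, center (11, -8), transverse axis horizontal; a² = 25, b² = 144.
c² = a² + b² = 25 + 144 = 169, so c = 13.
Foci lie on the horizontal axis through the center: (h ± c, k).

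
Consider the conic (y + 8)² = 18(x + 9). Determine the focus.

Vertex (-9, -8); 4p = 18 so p = 9/2. Opens right.
Focus is p units from the vertex along the axis: (h + p, k).

(-9/2, -8)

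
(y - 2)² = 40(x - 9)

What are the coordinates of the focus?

(19, 2)

Vertex (9, 2); 4p = 40 so p = 10. Opens right.
Focus is p units from the vertex along the axis: (h + p, k).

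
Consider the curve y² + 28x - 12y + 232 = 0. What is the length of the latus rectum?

Only y is squared. Complete the square in y: (y - 6)² = -28(x + 7).
Vertex (-7, 6); 4p = -28 so p = -7. Opens left.
Latus rectum length = |4p| = 28.

28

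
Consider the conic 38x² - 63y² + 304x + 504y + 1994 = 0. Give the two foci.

38(x² + 8x) -63(y² - 8y) = -1994
Complete the square in x and y: 38(x + 4)² -63(y - 4)² = -1994 + 608 - 1008 = -2394
Dividing both sides by -2394: (y - 4)²/38 - (x + 4)²/63 = 1
Hyperbola, center (-4, 4), transverse axis vertical; a² = 38, b² = 63.
c² = a² + b² = 38 + 63 = 101, so c = √101.
Foci lie on the vertical axis through the center: (h, k ± c).

(-4, 4 - √101) and (-4, 4 + √101)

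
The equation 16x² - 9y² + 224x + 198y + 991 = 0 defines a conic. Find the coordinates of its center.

Group the x- and y-terms: 16(x² + 14x) -9(y² - 22y) = -991
16(x + 7)² -9(y - 11)² = -991 + 784 - 1089 = -1296
Divide by -1296: (y - 11)²/144 - (x + 7)²/81 = 1
Hyperbola with center (-7, 11).

(-7, 11)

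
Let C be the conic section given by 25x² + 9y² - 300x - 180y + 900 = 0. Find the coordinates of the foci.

(6, 2) and (6, 18)

Group the x- and y-terms: 25(x² - 12x) + 9(y² - 20y) = -900
Complete the square in x and y: 25(x - 6)² + 9(y - 10)² = -900 + 900 + 900 = 900
Divide through by 900 to get (x - 6)²/36 + (y - 10)²/100 = 1.
Ellipse, center (6, 10), major axis vertical; a² = 100, b² = 36.
c² = a² - b² = 100 - 36 = 64, so c = 8.
Foci lie on the vertical axis through the center: (h, k ± c).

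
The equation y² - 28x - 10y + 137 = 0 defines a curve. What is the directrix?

Only y is squared. Complete the square in y: (y - 5)² = 28(x - 4).
Vertex (4, 5); 4p = 28 so p = 7. Opens right.
Directrix is the vertical line x = h − p = 4 − (7) = -3.

x = -3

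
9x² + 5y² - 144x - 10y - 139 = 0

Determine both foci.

Collect terms: 9(x² - 16x) + 5(y² - 2y) = 139
Completing the square gives 9(x - 8)² + 5(y - 1)² = 139 + 576 + 5 = 720.
Dividing both sides by 720: (x - 8)²/80 + (y - 1)²/144 = 1
Ellipse, center (8, 1), major axis vertical; a² = 144, b² = 80.
c² = a² - b² = 144 - 80 = 64, so c = 8.
Foci lie on the vertical axis through the center: (h, k ± c).

(8, -7) and (8, 9)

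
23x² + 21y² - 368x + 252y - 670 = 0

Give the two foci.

Group: 23(x² - 16x) + 21(y² + 12y) = 670
Completing the square gives 23(x - 8)² + 21(y + 6)² = 670 + 1472 + 756 = 2898.
Dividing both sides by 2898: (x - 8)²/126 + (y + 6)²/138 = 1
Ellipse, center (8, -6), major axis vertical; a² = 138, b² = 126.
c² = a² - b² = 138 - 126 = 12, so c = 2√3.
Foci lie on the vertical axis through the center: (h, k ± c).

(8, -6 - 2√3) and (8, -6 + 2√3)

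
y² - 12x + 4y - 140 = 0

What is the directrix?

x = -15

Only y is squared. Complete the square in y: (y + 2)² = 12(x + 12).
Vertex (-12, -2); 4p = 12 so p = 3. Opens right.
Directrix is the vertical line x = h − p = -12 − (3) = -15.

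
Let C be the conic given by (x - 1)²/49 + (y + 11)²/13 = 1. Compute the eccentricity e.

e = 6/7

Center (1, -11). The larger denominator 49 sits under the x-term, so the major axis is horizontal; a² = 49, b² = 13.
c² = a² - b² = 36, so c = 6.
e = c/a = 6/7.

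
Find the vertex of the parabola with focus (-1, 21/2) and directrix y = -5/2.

(-1, 4)

The vertex is the midpoint between the focus and the directrix along the axis of symmetry.
Axis is vertical (directrix is horizontal). Vertex y-coordinate = (21/2 + (-5/2))/2 = 4; x-coordinate = -1.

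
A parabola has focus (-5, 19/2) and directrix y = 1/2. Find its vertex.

The vertex is the midpoint between the focus and the directrix along the axis of symmetry.
Axis is vertical (directrix is horizontal). Vertex y-coordinate = (19/2 + 1/2)/2 = 5; x-coordinate = -5.

(-5, 5)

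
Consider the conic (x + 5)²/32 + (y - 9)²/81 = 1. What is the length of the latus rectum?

Center (-5, 9). The larger denominator 81 sits under the y-term, so the major axis is vertical; a² = 81, b² = 32.
Latus rectum length = 2b²/a = 2·32/9 = 64/9.

64/9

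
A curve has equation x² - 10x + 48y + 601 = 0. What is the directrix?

y = 0

Only x is squared. Complete the square in x: (x - 5)² = -48(y + 12).
Vertex (5, -12); 4p = -48 so p = -12. Opens down.
Directrix is the horizontal line y = k − p = -12 − (-12) = 0.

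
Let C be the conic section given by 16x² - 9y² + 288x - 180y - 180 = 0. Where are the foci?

Rearranging, 16(x² + 18x) -9(y² + 20y) = 180.
Completing the square gives 16(x + 9)² -9(y + 10)² = 180 + 1296 - 900 = 576.
Divide through by 576 to get (x + 9)²/36 - (y + 10)²/64 = 1.
Hyperbola, center (-9, -10), transverse axis horizontal; a² = 36, b² = 64.
c² = a² + b² = 36 + 64 = 100, so c = 10.
Foci lie on the horizontal axis through the center: (h ± c, k).

(-19, -10) and (1, -10)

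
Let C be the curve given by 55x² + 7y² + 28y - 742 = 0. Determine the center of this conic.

(0, -2)

Group the x- and y-terms: 55x² + 7(y² + 4y) = 742
Complete the square in x and y: 55x² + 7(y + 2)² = 742 + 0 + 28 = 770
Dividing both sides by 770: x²/14 + (y + 2)²/110 = 1
Ellipse with center (0, -2).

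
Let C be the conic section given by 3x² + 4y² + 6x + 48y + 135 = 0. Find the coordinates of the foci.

Group: 3(x² + 2x) + 4(y² + 12y) = -135
Complete the square: 3(x + 1)² + 4(y + 6)² = -135 + 3 + 144 = 12
Divide through by 12 to get (x + 1)²/4 + (y + 6)²/3 = 1.
Ellipse, center (-1, -6), major axis horizontal; a² = 4, b² = 3.
c² = a² - b² = 4 - 3 = 1, so c = 1.
Foci lie on the horizontal axis through the center: (h ± c, k).

(-2, -6) and (0, -6)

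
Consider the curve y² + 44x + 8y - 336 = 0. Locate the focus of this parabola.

Only y is squared. Complete the square in y: (y + 4)² = -44(x - 8).
Vertex (8, -4); 4p = -44 so p = -11. Opens left.
Focus is p units from the vertex along the axis: (h + p, k).

(-3, -4)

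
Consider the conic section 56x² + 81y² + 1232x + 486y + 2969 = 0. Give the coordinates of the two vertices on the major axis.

Rearranging, 56(x² + 22x) + 81(y² + 6y) = -2969.
Complete the square in x and y: 56(x + 11)² + 81(y + 3)² = -2969 + 6776 + 729 = 4536
Dividing both sides by 4536: (x + 11)²/81 + (y + 3)²/56 = 1
Ellipse, center (-11, -3), major axis horizontal; a² = 81, b² = 56.
a = 9. Vertices at (h ± a, k).

(-20, -3) and (-2, -3)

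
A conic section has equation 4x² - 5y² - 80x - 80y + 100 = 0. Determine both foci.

(10, -11) and (10, -5)

4(x² - 20x) -5(y² + 16y) = -100
Completing the square gives 4(x - 10)² -5(y + 8)² = -100 + 400 - 320 = -20.
Divide through by -20 to get (y + 8)²/4 - (x - 10)²/5 = 1.
Hyperbola, center (10, -8), transverse axis vertical; a² = 4, b² = 5.
c² = a² + b² = 4 + 5 = 9, so c = 3.
Foci lie on the vertical axis through the center: (h, k ± c).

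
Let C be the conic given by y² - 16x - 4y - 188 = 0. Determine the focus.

Only y is squared. Complete the square in y: (y - 2)² = 16(x + 12).
Vertex (-12, 2); 4p = 16 so p = 4. Opens right.
Focus is p units from the vertex along the axis: (h + p, k).

(-8, 2)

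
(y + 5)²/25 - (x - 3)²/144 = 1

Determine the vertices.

Center (3, -5). The positive term is the y-term, so the transverse axis is vertical; a² = 25, b² = 144.
a = 5. Vertices at (h, k ± a).

(3, -10) and (3, 0)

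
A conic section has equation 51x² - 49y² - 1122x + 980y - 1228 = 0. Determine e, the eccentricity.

e = 10/7

Collect terms: 51(x² - 22x) -49(y² - 20y) = 1228
Complete the square: 51(x - 11)² -49(y - 10)² = 1228 + 6171 - 4900 = 2499
Divide by 2499: (x - 11)²/49 - (y - 10)²/51 = 1
Hyperbola, center (11, 10), transverse axis horizontal; a² = 49, b² = 51.
c² = a² + b² = 100, so c = 10.
e = c/a = 10/7.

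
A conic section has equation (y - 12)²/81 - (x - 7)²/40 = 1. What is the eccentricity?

e = 11/9

Center (7, 12). The positive term is the y-term, so the transverse axis is vertical; a² = 81, b² = 40.
c² = a² + b² = 121, so c = 11.
e = c/a = 11/9.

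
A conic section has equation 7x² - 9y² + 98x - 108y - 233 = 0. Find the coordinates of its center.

Rearranging, 7(x² + 14x) -9(y² + 12y) = 233.
Completing the square gives 7(x + 7)² -9(y + 6)² = 233 + 343 - 324 = 252.
Divide by 252: (x + 7)²/36 - (y + 6)²/28 = 1
Hyperbola with center (-7, -6).

(-7, -6)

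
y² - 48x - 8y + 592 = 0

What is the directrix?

Only y is squared. Complete the square in y: (y - 4)² = 48(x - 12).
Vertex (12, 4); 4p = 48 so p = 12. Opens right.
Directrix is the vertical line x = h − p = 12 − (12) = 0.

x = 0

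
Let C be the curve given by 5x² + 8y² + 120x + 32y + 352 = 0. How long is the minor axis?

Rearranging, 5(x² + 24x) + 8(y² + 4y) = -352.
Completing the square gives 5(x + 12)² + 8(y + 2)² = -352 + 720 + 32 = 400.
Divide by 400: (x + 12)²/80 + (y + 2)²/50 = 1
Ellipse, center (-12, -2), major axis horizontal; a² = 80, b² = 50.
b² = 50 so b = 5√2; the minor axis has length 2b = 10√2.

10√2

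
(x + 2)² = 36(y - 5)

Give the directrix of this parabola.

y = -4

Vertex (-2, 5); 4p = 36 so p = 9. Opens up.
Directrix is the horizontal line y = k − p = 5 − (9) = -4.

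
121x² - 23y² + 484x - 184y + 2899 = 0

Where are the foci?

Rearranging, 121(x² + 4x) -23(y² + 8y) = -2899.
Completing the square gives 121(x + 2)² -23(y + 4)² = -2899 + 484 - 368 = -2783.
Dividing both sides by -2783: (y + 4)²/121 - (x + 2)²/23 = 1
Hyperbola, center (-2, -4), transverse axis vertical; a² = 121, b² = 23.
c² = a² + b² = 121 + 23 = 144, so c = 12.
Foci lie on the vertical axis through the center: (h, k ± c).

(-2, -16) and (-2, 8)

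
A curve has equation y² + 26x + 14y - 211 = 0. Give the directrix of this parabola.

x = 33/2

Only y is squared. Complete the square in y: (y + 7)² = -26(x - 10).
Vertex (10, -7); 4p = -26 so p = -13/2. Opens left.
Directrix is the vertical line x = h − p = 10 − (-13/2) = 33/2.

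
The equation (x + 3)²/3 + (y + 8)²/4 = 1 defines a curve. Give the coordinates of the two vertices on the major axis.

Center (-3, -8). The larger denominator 4 sits under the y-term, so the major axis is vertical; a² = 4, b² = 3.
a = 2. Vertices at (h, k ± a).

(-3, -10) and (-3, -6)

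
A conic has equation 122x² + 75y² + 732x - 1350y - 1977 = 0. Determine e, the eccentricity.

122(x² + 6x) + 75(y² - 18y) = 1977
122(x + 3)² + 75(y - 9)² = 1977 + 1098 + 6075 = 9150
Dividing both sides by 9150: (x + 3)²/75 + (y - 9)²/122 = 1
Ellipse, center (-3, 9), major axis vertical; a² = 122, b² = 75.
c² = a² - b² = 47, so c = √47.
e = c/a = √47/√122 = √5734/122.

e = √5734/122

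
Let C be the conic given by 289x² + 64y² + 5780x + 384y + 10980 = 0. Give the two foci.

Group the x- and y-terms: 289(x² + 20x) + 64(y² + 6y) = -10980
Complete the square in x and y: 289(x + 10)² + 64(y + 3)² = -10980 + 28900 + 576 = 18496
Dividing both sides by 18496: (x + 10)²/64 + (y + 3)²/289 = 1
Ellipse, center (-10, -3), major axis vertical; a² = 289, b² = 64.
c² = a² - b² = 289 - 64 = 225, so c = 15.
Foci lie on the vertical axis through the center: (h, k ± c).

(-10, -18) and (-10, 12)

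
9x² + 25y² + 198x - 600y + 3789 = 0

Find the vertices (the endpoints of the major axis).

(-21, 12) and (-1, 12)

Group the x- and y-terms: 9(x² + 22x) + 25(y² - 24y) = -3789
9(x + 11)² + 25(y - 12)² = -3789 + 1089 + 3600 = 900
Dividing both sides by 900: (x + 11)²/100 + (y - 12)²/36 = 1
Ellipse, center (-11, 12), major axis horizontal; a² = 100, b² = 36.
a = 10. Vertices at (h ± a, k).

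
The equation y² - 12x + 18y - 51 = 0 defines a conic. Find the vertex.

(-11, -9)

Only y is squared. Complete the square in y: (y + 9)² = 12(x + 11).
Vertex (-11, -9); 4p = 12 so p = 3. Opens right.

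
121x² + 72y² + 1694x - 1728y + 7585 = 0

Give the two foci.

Rearranging, 121(x² + 14x) + 72(y² - 24y) = -7585.
Completing the square gives 121(x + 7)² + 72(y - 12)² = -7585 + 5929 + 10368 = 8712.
Divide through by 8712 to get (x + 7)²/72 + (y - 12)²/121 = 1.
Ellipse, center (-7, 12), major axis vertical; a² = 121, b² = 72.
c² = a² - b² = 121 - 72 = 49, so c = 7.
Foci lie on the vertical axis through the center: (h, k ± c).

(-7, 5) and (-7, 19)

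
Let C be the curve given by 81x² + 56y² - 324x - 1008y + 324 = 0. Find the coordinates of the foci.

Collect terms: 81(x² - 4x) + 56(y² - 18y) = -324
Complete the square: 81(x - 2)² + 56(y - 9)² = -324 + 324 + 4536 = 4536
Divide by 4536: (x - 2)²/56 + (y - 9)²/81 = 1
Ellipse, center (2, 9), major axis vertical; a² = 81, b² = 56.
c² = a² - b² = 81 - 56 = 25, so c = 5.
Foci lie on the vertical axis through the center: (h, k ± c).

(2, 4) and (2, 14)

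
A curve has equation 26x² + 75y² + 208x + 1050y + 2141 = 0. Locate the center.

(-4, -7)

Collect terms: 26(x² + 8x) + 75(y² + 14y) = -2141
Completing the square gives 26(x + 4)² + 75(y + 7)² = -2141 + 416 + 3675 = 1950.
Divide by 1950: (x + 4)²/75 + (y + 7)²/26 = 1
Ellipse with center (-4, -7).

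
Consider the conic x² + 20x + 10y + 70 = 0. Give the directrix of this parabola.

Only x is squared. Complete the square in x: (x + 10)² = -10(y - 3).
Vertex (-10, 3); 4p = -10 so p = -5/2. Opens down.
Directrix is the horizontal line y = k − p = 3 − (-5/2) = 11/2.

y = 11/2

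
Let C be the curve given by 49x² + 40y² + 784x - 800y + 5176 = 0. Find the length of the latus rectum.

80/7

Collect terms: 49(x² + 16x) + 40(y² - 20y) = -5176
Complete the square in x and y: 49(x + 8)² + 40(y - 10)² = -5176 + 3136 + 4000 = 1960
Dividing both sides by 1960: (x + 8)²/40 + (y - 10)²/49 = 1
Ellipse, center (-8, 10), major axis vertical; a² = 49, b² = 40.
Latus rectum length = 2b²/a = 2·40/7 = 80/7.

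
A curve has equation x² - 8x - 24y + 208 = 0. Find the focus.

Only x is squared. Complete the square in x: (x - 4)² = 24(y - 8).
Vertex (4, 8); 4p = 24 so p = 6. Opens up.
Focus is p units from the vertex along the axis: (h, k + p).

(4, 14)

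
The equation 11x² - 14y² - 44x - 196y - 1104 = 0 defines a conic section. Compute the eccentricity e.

11(x² - 4x) -14(y² + 14y) = 1104
Completing the square gives 11(x - 2)² -14(y + 7)² = 1104 + 44 - 686 = 462.
Dividing both sides by 462: (x - 2)²/42 - (y + 7)²/33 = 1
Hyperbola, center (2, -7), transverse axis horizontal; a² = 42, b² = 33.
c² = a² + b² = 75, so c = 5√3.
e = c/a = 5√3/√42 = 5√14/14.

e = 5√14/14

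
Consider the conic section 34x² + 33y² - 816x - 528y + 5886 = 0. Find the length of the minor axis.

Collect terms: 34(x² - 24x) + 33(y² - 16y) = -5886
Completing the square gives 34(x - 12)² + 33(y - 8)² = -5886 + 4896 + 2112 = 1122.
Divide through by 1122 to get (x - 12)²/33 + (y - 8)²/34 = 1.
Ellipse, center (12, 8), major axis vertical; a² = 34, b² = 33.
b² = 33 so b = √33; the minor axis has length 2b = 2√33.

2√33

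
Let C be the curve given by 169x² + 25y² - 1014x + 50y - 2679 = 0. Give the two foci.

Group the x- and y-terms: 169(x² - 6x) + 25(y² + 2y) = 2679
Complete the square in x and y: 169(x - 3)² + 25(y + 1)² = 2679 + 1521 + 25 = 4225
Divide by 4225: (x - 3)²/25 + (y + 1)²/169 = 1
Ellipse, center (3, -1), major axis vertical; a² = 169, b² = 25.
c² = a² - b² = 169 - 25 = 144, so c = 12.
Foci lie on the vertical axis through the center: (h, k ± c).

(3, -13) and (3, 11)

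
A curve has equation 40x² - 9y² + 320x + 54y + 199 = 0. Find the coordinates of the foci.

(-11, 3) and (3, 3)

Rearranging, 40(x² + 8x) -9(y² - 6y) = -199.
Completing the square gives 40(x + 4)² -9(y - 3)² = -199 + 640 - 81 = 360.
Divide by 360: (x + 4)²/9 - (y - 3)²/40 = 1
Hyperbola, center (-4, 3), transverse axis horizontal; a² = 9, b² = 40.
c² = a² + b² = 9 + 40 = 49, so c = 7.
Foci lie on the horizontal axis through the center: (h ± c, k).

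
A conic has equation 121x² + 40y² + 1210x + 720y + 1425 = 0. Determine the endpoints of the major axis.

(-5, -20) and (-5, 2)

121(x² + 10x) + 40(y² + 18y) = -1425
121(x + 5)² + 40(y + 9)² = -1425 + 3025 + 3240 = 4840
Divide through by 4840 to get (x + 5)²/40 + (y + 9)²/121 = 1.
Ellipse, center (-5, -9), major axis vertical; a² = 121, b² = 40.
a = 11. Vertices at (h, k ± a).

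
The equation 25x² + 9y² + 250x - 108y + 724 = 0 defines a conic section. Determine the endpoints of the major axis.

Rearranging, 25(x² + 10x) + 9(y² - 12y) = -724.
Completing the square gives 25(x + 5)² + 9(y - 6)² = -724 + 625 + 324 = 225.
Divide by 225: (x + 5)²/9 + (y - 6)²/25 = 1
Ellipse, center (-5, 6), major axis vertical; a² = 25, b² = 9.
a = 5. Vertices at (h, k ± a).

(-5, 1) and (-5, 11)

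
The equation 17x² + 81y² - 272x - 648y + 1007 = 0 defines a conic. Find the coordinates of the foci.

Rearranging, 17(x² - 16x) + 81(y² - 8y) = -1007.
Completing the square gives 17(x - 8)² + 81(y - 4)² = -1007 + 1088 + 1296 = 1377.
Dividing both sides by 1377: (x - 8)²/81 + (y - 4)²/17 = 1
Ellipse, center (8, 4), major axis horizontal; a² = 81, b² = 17.
c² = a² - b² = 81 - 17 = 64, so c = 8.
Foci lie on the horizontal axis through the center: (h ± c, k).

(0, 4) and (16, 4)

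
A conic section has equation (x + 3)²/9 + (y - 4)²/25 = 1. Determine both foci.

Center (-3, 4). The larger denominator 25 sits under the y-term, so the major axis is vertical; a² = 25, b² = 9.
c² = a² - b² = 25 - 9 = 16, so c = 4.
Foci lie on the vertical axis through the center: (h, k ± c).

(-3, 0) and (-3, 8)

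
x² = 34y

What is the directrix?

y = -17/2

Vertex (0, 0); 4p = 34 so p = 17/2. Opens up.
Directrix is the horizontal line y = k − p = 0 − (17/2) = -17/2.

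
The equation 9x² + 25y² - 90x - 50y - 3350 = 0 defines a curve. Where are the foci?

(-11, 1) and (21, 1)

Collect terms: 9(x² - 10x) + 25(y² - 2y) = 3350
Complete the square: 9(x - 5)² + 25(y - 1)² = 3350 + 225 + 25 = 3600
Dividing both sides by 3600: (x - 5)²/400 + (y - 1)²/144 = 1
Ellipse, center (5, 1), major axis horizontal; a² = 400, b² = 144.
c² = a² - b² = 400 - 144 = 256, so c = 16.
Foci lie on the horizontal axis through the center: (h ± c, k).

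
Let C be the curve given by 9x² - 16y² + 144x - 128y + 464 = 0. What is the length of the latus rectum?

Group: 9(x² + 16x) -16(y² + 8y) = -464
Complete the square in x and y: 9(x + 8)² -16(y + 4)² = -464 + 576 - 256 = -144
Divide by -144: (y + 4)²/9 - (x + 8)²/16 = 1
Hyperbola, center (-8, -4), transverse axis vertical; a² = 9, b² = 16.
Latus rectum length = 2b²/a = 2·16/3 = 32/3.

32/3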